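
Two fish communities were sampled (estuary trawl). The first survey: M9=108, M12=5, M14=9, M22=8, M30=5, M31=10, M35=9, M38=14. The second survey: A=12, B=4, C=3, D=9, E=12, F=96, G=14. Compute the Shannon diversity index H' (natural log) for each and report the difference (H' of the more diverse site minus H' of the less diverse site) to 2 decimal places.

The first survey: N=168, proportions 0.6429, 0.0298, 0.0536, 0.0476, 0.0298, 0.0595, 0.0536, 0.0833, giving H' = 1.3268 (working shown to 4 dp, full precision carried).
The second survey: N=150, proportions 0.08, 0.0267, 0.02, 0.06, 0.08, 0.64, 0.0933, giving H' = 1.2548.
Difference = |1.3268 − 1.2548| = 0.0720, i.e. 0.07 to 2 decimal places.

0.07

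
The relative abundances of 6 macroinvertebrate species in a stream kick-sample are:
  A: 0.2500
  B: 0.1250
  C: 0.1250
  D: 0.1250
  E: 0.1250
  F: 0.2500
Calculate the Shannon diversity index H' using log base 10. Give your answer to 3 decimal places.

Each pᵢ log₁₀ pᵢ term (working shown to 5 dp, full precision carried): 0.25×(-0.60206)=-0.15051, 0.125×(-0.90309)=-0.11289, 0.125×(-0.90309)=-0.11289, 0.125×(-0.90309)=-0.11289, 0.125×(-0.90309)=-0.11289, 0.25×(-0.60206)=-0.15051.
Sum = -0.75257, so H' = 0.753.

0.753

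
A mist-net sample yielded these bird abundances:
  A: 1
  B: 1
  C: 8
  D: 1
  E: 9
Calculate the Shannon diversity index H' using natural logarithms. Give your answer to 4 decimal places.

Total N = 1+1+8+1+9 = 20, so the proportions are 0.05, 0.05, 0.4, 0.05, 0.45 (working shown to 6 dp, full precision carried).
Each pᵢ ln pᵢ term: 0.05×(-2.995732)=-0.149787, 0.05×(-2.995732)=-0.149787, 0.4×(-0.916291)=-0.366516, 0.05×(-2.995732)=-0.149787, 0.45×(-0.798508)=-0.359328.
Sum = -1.175205, so H' = 1.1752.

1.1752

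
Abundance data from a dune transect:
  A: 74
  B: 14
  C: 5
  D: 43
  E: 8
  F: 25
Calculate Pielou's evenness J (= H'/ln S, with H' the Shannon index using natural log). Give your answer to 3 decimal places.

0.808

Total N = 74+14+5+43+8+25 = 169, so the proportions are 0.43787, 0.08284, 0.02959, 0.25444, 0.04734, 0.14793 (working shown to 5 dp, full precision carried).
H' = −Σ pᵢ ln pᵢ = −((-0.36161) + (-0.20634) + (-0.10416) + (-0.34825) + (-0.14440) + (-0.28270)) = 1.44745.
With S = 6 species, ln S = 1.79176, so J = 1.44745/1.79176 = 0.80784, i.e. 0.808 to 3 decimal places.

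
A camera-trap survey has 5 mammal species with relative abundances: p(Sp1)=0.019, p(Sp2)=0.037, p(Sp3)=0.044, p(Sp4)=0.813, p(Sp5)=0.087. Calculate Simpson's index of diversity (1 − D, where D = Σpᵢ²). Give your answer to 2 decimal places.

0.33

D = 0.019² + 0.037² + 0.044² + 0.813² + 0.087² = 0.0004 + 0.0014 + 0.0019 + 0.6610 + 0.0076 = 0.6722 (working shown to 4 dp, full precision carried).
So 1 − D = 0.3278, i.e. 0.33 to 2 decimal places.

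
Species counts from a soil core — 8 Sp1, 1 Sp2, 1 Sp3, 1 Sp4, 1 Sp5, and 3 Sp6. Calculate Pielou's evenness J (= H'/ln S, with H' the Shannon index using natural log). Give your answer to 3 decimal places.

0.770

Total N = 8+1+1+1+1+3 = 15, so the proportions are 0.53333, 0.06667, 0.06667, 0.06667, 0.06667, 0.2 (working shown to 5 dp, full precision carried).
H' = −Σ pᵢ ln pᵢ = −((-0.33526) + (-0.18054) + (-0.18054) + (-0.18054) + (-0.18054) + (-0.32189)) = 1.37929.
With S = 6 species, ln S = 1.79176, so J = 1.37929/1.79176 = 0.76980, i.e. 0.770 to 3 decimal places.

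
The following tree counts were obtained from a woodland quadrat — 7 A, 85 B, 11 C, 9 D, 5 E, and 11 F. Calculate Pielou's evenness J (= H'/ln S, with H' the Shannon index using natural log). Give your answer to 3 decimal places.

Total N = 7+85+11+9+5+11 = 128, so the proportions are 0.05469, 0.66406, 0.08594, 0.07031, 0.03906, 0.08594 (working shown to 5 dp, full precision carried).
H' = −Σ pᵢ ln pᵢ = −((-0.15893) + (-0.27185) + (-0.21090) + (-0.18667) + (-0.12666) + (-0.21090)) = 1.16592.
With S = 6 species, ln S = 1.79176, so J = 1.16592/1.79176 = 0.65071, i.e. 0.651 to 3 decimal places.

0.651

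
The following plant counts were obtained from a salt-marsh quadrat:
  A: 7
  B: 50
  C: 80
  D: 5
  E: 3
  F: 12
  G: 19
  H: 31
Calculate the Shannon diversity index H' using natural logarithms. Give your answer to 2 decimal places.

Total N = 7+50+80+5+3+12+19+31 = 207, so the proportions are 0.0338, 0.2415, 0.3865, 0.0242, 0.0145, 0.058, 0.0918, 0.1498 (working shown to 4 dp, full precision carried).
Each pᵢ ln pᵢ term: 0.0338×(-3.3868)=-0.1145, 0.2415×(-1.4207)=-0.3432, 0.3865×(-0.9507)=-0.3674, 0.0242×(-3.7233)=-0.0899, 0.0145×(-4.2341)=-0.0614, 0.058×(-2.8478)=-0.1651, 0.0918×(-2.3883)=-0.2192, 0.1498×(-1.8987)=-0.2844.
Sum = -1.6451, so H' = 1.65.

1.65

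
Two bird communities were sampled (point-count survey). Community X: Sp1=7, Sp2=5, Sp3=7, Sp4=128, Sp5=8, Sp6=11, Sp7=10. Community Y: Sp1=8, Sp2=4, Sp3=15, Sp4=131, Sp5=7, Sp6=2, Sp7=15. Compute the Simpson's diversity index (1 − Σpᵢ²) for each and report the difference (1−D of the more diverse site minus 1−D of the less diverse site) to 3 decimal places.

0.006

Community X: N=176, proportions 0.039773, 0.028409, 0.039773, 0.727273, 0.045455, 0.0625, 0.056818, giving 1−D = 0.457903 (working shown to 6 dp, full precision carried).
Community Y: N=182, proportions 0.043956, 0.021978, 0.082418, 0.71978, 0.038462, 0.010989, 0.082418, giving 1−D = 0.464316.
Difference = |0.457903 − 0.464316| = 0.006413, i.e. 0.006 to 3 decimal places.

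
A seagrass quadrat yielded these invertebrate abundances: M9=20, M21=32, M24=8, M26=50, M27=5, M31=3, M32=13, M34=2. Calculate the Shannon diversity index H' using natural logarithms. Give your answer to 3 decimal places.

1.664

Total N = 20+32+8+50+5+3+13+2 = 133, so the proportions are 0.15038, 0.2406, 0.06015, 0.37594, 0.03759, 0.02256, 0.09774, 0.01504 (working shown to 5 dp, full precision carried).
Each pᵢ ln pᵢ term: 0.15038×(-1.89462)=-0.28490, 0.2406×(-1.42461)=-0.34276, 0.06015×(-2.81091)=-0.16908, 0.37594×(-0.97833)=-0.36779, 0.03759×(-3.28091)=-0.12334, 0.02256×(-3.79174)=-0.08553, 0.09774×(-2.32540)=-0.22729, 0.01504×(-4.19720)=-0.06312.
Sum = -1.66382, so H' = 1.664.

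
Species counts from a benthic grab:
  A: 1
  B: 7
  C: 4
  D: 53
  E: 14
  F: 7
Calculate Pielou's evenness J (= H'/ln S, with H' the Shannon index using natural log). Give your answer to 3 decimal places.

0.668

Total N = 1+7+4+53+14+7 = 86, so the proportions are 0.01163, 0.0814, 0.04651, 0.61628, 0.16279, 0.0814 (working shown to 5 dp, full precision carried).
H' = −Σ pᵢ ln pᵢ = −((-0.05179) + (-0.20418) + (-0.14270) + (-0.29831) + (-0.29551) + (-0.20418)) = 1.19667.
With S = 6 species, ln S = 1.79176, so J = 1.19667/1.79176 = 0.66787, i.e. 0.668 to 3 decimal places.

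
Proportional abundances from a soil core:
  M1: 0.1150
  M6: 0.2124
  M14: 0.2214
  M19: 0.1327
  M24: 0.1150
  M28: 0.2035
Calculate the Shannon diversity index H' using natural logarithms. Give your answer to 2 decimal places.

Each pᵢ ln pᵢ term (working shown to 4 dp, full precision carried): 0.115×(-2.1628)=-0.2487, 0.2124×(-1.5493)=-0.3291, 0.2214×(-1.5078)=-0.3338, 0.1327×(-2.0197)=-0.2680, 0.115×(-2.1628)=-0.2487, 0.2035×(-1.5921)=-0.3240.
Sum = -1.7523, so H' = 1.75.

1.75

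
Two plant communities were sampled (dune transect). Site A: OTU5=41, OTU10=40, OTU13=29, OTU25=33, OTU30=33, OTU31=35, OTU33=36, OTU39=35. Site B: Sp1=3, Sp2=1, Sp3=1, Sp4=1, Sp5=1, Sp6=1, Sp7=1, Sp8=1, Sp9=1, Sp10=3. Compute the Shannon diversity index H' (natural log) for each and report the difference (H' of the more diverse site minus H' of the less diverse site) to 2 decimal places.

0.09

Site A: N=282, proportions 0.1454, 0.1418, 0.1028, 0.117, 0.117, 0.1241, 0.1277, 0.1241, giving H' = 2.0741 (working shown to 4 dp, full precision carried).
Site B: N=14, proportions 0.2143, 0.0714, 0.0714, 0.0714, 0.0714, 0.0714, 0.0714, 0.0714, 0.0714, 0.2143, giving H' = 2.1682.
Difference = |2.0741 − 2.1682| = 0.0941, i.e. 0.09 to 2 decimal places.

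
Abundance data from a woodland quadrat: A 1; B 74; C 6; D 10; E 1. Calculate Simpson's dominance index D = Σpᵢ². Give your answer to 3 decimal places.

0.663

Total N = 1+74+6+10+1 = 92, so the proportions are 0.01087, 0.80435, 0.06522, 0.1087, 0.01087 (working shown to 5 dp, full precision carried).
D = 0.01087² + 0.80435² + 0.06522² + 0.1087² + 0.01087² = 0.00012 + 0.64698 + 0.00425 + 0.01181 + 0.00012 = 0.66328.
To 3 decimal places, D = 0.663.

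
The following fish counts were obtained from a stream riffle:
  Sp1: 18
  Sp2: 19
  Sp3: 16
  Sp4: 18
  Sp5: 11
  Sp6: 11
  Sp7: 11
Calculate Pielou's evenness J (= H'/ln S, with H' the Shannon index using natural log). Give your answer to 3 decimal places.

0.986

Total N = 18+19+16+18+11+11+11 = 104, so the proportions are 0.17308, 0.18269, 0.15385, 0.17308, 0.10577, 0.10577, 0.10577 (working shown to 5 dp, full precision carried).
H' = −Σ pᵢ ln pᵢ = −((-0.30358) + (-0.31057) + (-0.28797) + (-0.30358) + (-0.23761) + (-0.23761) + (-0.23761)) = 1.91853.
With S = 7 species, ln S = 1.94591, so J = 1.91853/1.94591 = 0.98593, i.e. 0.986 to 3 decimal places.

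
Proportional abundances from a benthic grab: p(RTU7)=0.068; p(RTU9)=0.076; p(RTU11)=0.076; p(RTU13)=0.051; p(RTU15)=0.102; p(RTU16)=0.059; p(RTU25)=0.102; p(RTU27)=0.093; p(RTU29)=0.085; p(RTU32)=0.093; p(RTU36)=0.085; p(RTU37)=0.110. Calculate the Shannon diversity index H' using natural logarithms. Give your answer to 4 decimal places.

2.4626

Each pᵢ ln pᵢ term (working shown to 6 dp, full precision carried): 0.068×(-2.688248)=-0.182801, 0.076×(-2.577022)=-0.195854, 0.076×(-2.577022)=-0.195854, 0.051×(-2.975930)=-0.151772, 0.102×(-2.282782)=-0.232844, 0.059×(-2.830218)=-0.166983, 0.102×(-2.282782)=-0.232844, 0.093×(-2.375156)=-0.220889, 0.085×(-2.465104)=-0.209534, 0.093×(-2.375156)=-0.220889, 0.085×(-2.465104)=-0.209534, 0.11×(-2.207275)=-0.242800.
Sum = -2.462598, so H' = 2.4626.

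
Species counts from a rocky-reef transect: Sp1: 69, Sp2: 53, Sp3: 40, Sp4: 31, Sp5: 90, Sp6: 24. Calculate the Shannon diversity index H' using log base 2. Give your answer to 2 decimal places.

Total N = 69+53+40+31+90+24 = 307, so the proportions are 0.2248, 0.1726, 0.1303, 0.101, 0.2932, 0.0782 (working shown to 4 dp, full precision carried).
Each pᵢ log₂ pᵢ term: 0.2248×(-2.1536)=-0.4840, 0.1726×(-2.5342)=-0.4375, 0.1303×(-2.9402)=-0.3831, 0.101×(-3.3079)=-0.3340, 0.2932×(-1.7702)=-0.5190, 0.0782×(-3.6771)=-0.2875.
Sum = -2.4451, so H' = 2.45.

2.45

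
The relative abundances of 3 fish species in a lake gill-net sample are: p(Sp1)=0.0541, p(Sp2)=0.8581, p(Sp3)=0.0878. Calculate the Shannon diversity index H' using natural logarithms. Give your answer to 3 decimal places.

Each pᵢ ln pᵢ term (working shown to 5 dp, full precision carried): 0.0541×(-2.91692)=-0.15781, 0.8581×(-0.15303)=-0.13132, 0.0878×(-2.43269)=-0.21359.
Sum = -0.50271, so H' = 0.503.

0.503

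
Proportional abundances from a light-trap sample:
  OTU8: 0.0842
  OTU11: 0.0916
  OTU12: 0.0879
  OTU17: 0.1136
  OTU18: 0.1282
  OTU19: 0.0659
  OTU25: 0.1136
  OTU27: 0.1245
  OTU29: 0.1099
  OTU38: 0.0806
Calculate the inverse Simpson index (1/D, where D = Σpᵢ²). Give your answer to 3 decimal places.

9.627

D = 0.0842² + 0.0916² + 0.0879² + 0.1136² + 0.1282² + 0.0659² + 0.1136² + 0.1245² + 0.1099² + 0.0806² = 0.0070896 + 0.0083906 + 0.0077264 + 0.0129050 + 0.0164352 + 0.0043428 + 0.0129050 + 0.0155003 + 0.0120780 + 0.0064964 = 0.1038692 (working shown to 7 dp, full precision carried).
So 1/D = 9.62749, i.e. 9.627 to 3 decimal places.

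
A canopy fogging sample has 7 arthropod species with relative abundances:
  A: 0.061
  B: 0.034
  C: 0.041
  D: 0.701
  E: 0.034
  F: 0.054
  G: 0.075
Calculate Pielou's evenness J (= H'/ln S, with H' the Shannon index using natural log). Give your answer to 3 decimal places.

H' = −Σ pᵢ ln pᵢ = −((-0.17061) + (-0.11497) + (-0.13096) + (-0.24903) + (-0.11497) + (-0.15761) + (-0.19427)) = 1.13242 (working shown to 5 dp, full precision carried).
With S = 7 species, ln S = 1.94591, so J = 1.13242/1.94591 = 0.58195, i.e. 0.582 to 3 decimal places.

0.582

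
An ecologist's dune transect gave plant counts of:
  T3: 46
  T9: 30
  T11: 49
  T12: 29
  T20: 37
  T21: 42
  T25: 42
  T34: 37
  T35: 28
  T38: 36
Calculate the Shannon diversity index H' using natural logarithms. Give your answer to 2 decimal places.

Total N = 46+30+49+29+37+42+42+37+28+36 = 376, so the proportions are 0.1223, 0.0798, 0.1303, 0.0771, 0.0984, 0.1117, 0.1117, 0.0984, 0.0745, 0.0957 (working shown to 4 dp, full precision carried).
Each pᵢ ln pᵢ term: 0.1223×(-2.1009)=-0.2570, 0.0798×(-2.5284)=-0.2017, 0.1303×(-2.0378)=-0.2656, 0.0771×(-2.5623)=-0.1976, 0.0984×(-2.3187)=-0.2282, 0.1117×(-2.1919)=-0.2448, 0.1117×(-2.1919)=-0.2448, 0.0984×(-2.3187)=-0.2282, 0.0745×(-2.5974)=-0.1934, 0.0957×(-2.3461)=-0.2246.
Sum = -2.2860, so H' = 2.29.

2.29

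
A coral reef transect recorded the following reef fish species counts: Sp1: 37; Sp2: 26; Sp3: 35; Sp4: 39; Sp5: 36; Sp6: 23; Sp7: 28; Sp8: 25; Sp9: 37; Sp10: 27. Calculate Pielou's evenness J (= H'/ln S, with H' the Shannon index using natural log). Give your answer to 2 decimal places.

Total N = 37+26+35+39+36+23+28+25+37+27 = 313, so the proportions are 0.1182, 0.0831, 0.1118, 0.1246, 0.115, 0.0735, 0.0895, 0.0799, 0.1182, 0.0863 (working shown to 4 dp, full precision carried).
H' = −Σ pᵢ ln pᵢ = −((-0.2524) + (-0.2067) + (-0.2450) + (-0.2595) + (-0.2487) + (-0.1918) + (-0.2159) + (-0.2019) + (-0.2524) + (-0.2114)) = 2.2858.
With S = 10 species, ln S = 2.3026, so J = 2.2858/2.3026 = 0.9927, i.e. 0.99 to 2 decimal places.

0.99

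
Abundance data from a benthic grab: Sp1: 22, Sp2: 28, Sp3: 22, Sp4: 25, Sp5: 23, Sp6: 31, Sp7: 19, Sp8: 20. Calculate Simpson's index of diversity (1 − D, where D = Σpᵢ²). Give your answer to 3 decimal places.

0.872

Total N = 22+28+22+25+23+31+19+20 = 190, so the proportions are 0.11579, 0.14737, 0.11579, 0.13158, 0.12105, 0.16316, 0.1, 0.10526 (working shown to 5 dp, full precision carried).
D = 0.11579² + 0.14737² + 0.11579² + 0.13158² + 0.12105² + 0.16316² + 0.1² + 0.10526² = 0.01341 + 0.02172 + 0.01341 + 0.01731 + 0.01465 + 0.02662 + 0.01000 + 0.01108 = 0.12820.
So 1 − D = 0.87180, i.e. 0.872 to 3 decimal places.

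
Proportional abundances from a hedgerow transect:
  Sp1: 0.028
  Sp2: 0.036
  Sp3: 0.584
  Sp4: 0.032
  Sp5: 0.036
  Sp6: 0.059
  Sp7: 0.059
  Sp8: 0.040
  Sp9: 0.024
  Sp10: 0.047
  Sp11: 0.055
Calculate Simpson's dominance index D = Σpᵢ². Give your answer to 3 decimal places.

0.360

D = 0.028² + 0.036² + 0.584² + 0.032² + 0.036² + 0.059² + 0.059² + 0.04² + 0.024² + 0.047² + 0.055² = 0.00078 + 0.00130 + 0.34106 + 0.00102 + 0.00130 + 0.00348 + 0.00348 + 0.00160 + 0.00058 + 0.00221 + 0.00302 = 0.35983 (working shown to 5 dp, full precision carried).
To 3 decimal places, D = 0.360.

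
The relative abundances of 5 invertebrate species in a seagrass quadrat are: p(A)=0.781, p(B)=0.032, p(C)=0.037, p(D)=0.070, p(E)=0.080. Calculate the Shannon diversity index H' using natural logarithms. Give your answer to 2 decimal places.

0.81

Each pᵢ ln pᵢ term (working shown to 4 dp, full precision carried): 0.781×(-0.2472)=-0.1930, 0.032×(-3.4420)=-0.1101, 0.037×(-3.2968)=-0.1220, 0.07×(-2.6593)=-0.1861, 0.08×(-2.5257)=-0.2021.
Sum = -0.8134, so H' = 0.81.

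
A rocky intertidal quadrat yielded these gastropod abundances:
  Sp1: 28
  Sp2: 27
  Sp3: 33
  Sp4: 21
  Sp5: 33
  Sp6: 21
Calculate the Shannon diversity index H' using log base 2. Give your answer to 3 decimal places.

Total N = 28+27+33+21+33+21 = 163, so the proportions are 0.17178, 0.16564, 0.20245, 0.12883, 0.20245, 0.12883 (working shown to 5 dp, full precision carried).
Each pᵢ log₂ pᵢ term: 0.17178×(-2.54137)=-0.43655, 0.16564×(-2.59384)=-0.42965, 0.20245×(-2.30433)=-0.46652, 0.12883×(-2.95641)=-0.38089, 0.20245×(-2.30433)=-0.46652, 0.12883×(-2.95641)=-0.38089.
Sum = -2.56103, so H' = 2.561.

2.561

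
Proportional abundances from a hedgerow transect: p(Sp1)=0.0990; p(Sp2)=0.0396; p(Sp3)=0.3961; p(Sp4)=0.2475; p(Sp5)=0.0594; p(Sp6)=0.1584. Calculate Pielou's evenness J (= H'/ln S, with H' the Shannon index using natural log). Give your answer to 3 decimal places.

H' = −Σ pᵢ ln pᵢ = −((-0.22895) + (-0.12787) + (-0.36682) + (-0.34560) + (-0.16771) + (-0.29187)) = 1.52882 (working shown to 5 dp, full precision carried).
With S = 6 species, ln S = 1.79176, so J = 1.52882/1.79176 = 0.85325, i.e. 0.853 to 3 decimal places.

0.853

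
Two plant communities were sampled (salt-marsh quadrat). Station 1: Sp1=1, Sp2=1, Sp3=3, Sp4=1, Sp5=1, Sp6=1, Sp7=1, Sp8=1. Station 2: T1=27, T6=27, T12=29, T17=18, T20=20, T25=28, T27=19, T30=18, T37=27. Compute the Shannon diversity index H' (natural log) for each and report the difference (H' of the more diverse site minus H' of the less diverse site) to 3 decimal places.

0.206

Station 1: N=10, proportions 0.1, 0.1, 0.3, 0.1, 0.1, 0.1, 0.1, 0.1, giving H' = 1.97300 (working shown to 5 dp, full precision carried).
Station 2: N=213, proportions 0.12676, 0.12676, 0.13615, 0.08451, 0.0939, 0.13146, 0.0892, 0.08451, 0.12676, giving H' = 2.17900.
Difference = |1.97300 − 2.17900| = 0.20600, i.e. 0.206 to 3 decimal places.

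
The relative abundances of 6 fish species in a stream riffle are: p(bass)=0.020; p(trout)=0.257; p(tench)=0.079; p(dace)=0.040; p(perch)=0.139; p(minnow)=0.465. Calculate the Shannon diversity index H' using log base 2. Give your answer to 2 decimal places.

2.00

Each pᵢ log₂ pᵢ term (working shown to 4 dp, full precision carried): 0.02×(-5.6439)=-0.1129, 0.257×(-1.9602)=-0.5038, 0.079×(-3.6620)=-0.2893, 0.04×(-4.6439)=-0.1858, 0.139×(-2.8468)=-0.3957, 0.465×(-1.1047)=-0.5137.
Sum = -2.0011, so H' = 2.00.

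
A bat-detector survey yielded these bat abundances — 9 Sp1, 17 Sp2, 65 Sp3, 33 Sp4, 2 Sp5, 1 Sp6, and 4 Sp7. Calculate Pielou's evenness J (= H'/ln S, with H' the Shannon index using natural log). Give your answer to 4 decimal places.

0.6946

Total N = 9+17+65+33+2+1+4 = 131, so the proportions are 0.068702, 0.129771, 0.496183, 0.251908, 0.015267, 0.007634, 0.030534 (working shown to 6 dp, full precision carried).
H' = −Σ pᵢ ln pᵢ = −((-0.183983) + (-0.264990) + (-0.347730) + (-0.347304) + (-0.063848) + (-0.037215) + (-0.106531)) = 1.351602.
With S = 7 species, ln S = 1.945910, so J = 1.351602/1.945910 = 0.694586, i.e. 0.6946 to 4 decimal places.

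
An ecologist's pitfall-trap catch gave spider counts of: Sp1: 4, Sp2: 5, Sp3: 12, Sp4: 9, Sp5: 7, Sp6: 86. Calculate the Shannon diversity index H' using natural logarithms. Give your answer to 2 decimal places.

1.07

Total N = 4+5+12+9+7+86 = 123, so the proportions are 0.0325, 0.0407, 0.0976, 0.0732, 0.0569, 0.6992 (working shown to 4 dp, full precision carried).
Each pᵢ ln pᵢ term: 0.0325×(-3.4259)=-0.1114, 0.0407×(-3.2027)=-0.1302, 0.0976×(-2.3273)=-0.2271, 0.0732×(-2.6150)=-0.1913, 0.0569×(-2.8663)=-0.1631, 0.6992×(-0.3578)=-0.2502.
Sum = -1.0733, so H' = 1.07.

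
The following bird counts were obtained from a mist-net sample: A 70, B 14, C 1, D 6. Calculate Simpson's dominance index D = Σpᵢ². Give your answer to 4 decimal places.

Total N = 70+14+1+6 = 91, so the proportions are 0.769231, 0.153846, 0.010989, 0.065934 (working shown to 6 dp, full precision carried).
D = 0.769231² + 0.153846² + 0.010989² + 0.065934² = 0.591716 + 0.023669 + 0.000121 + 0.004347 = 0.619853.
To 4 decimal places, D = 0.6199.

0.6199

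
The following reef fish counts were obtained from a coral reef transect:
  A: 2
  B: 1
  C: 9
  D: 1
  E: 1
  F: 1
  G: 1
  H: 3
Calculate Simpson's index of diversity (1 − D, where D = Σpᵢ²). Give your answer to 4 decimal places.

Total N = 2+1+9+1+1+1+1+3 = 19, so the proportions are 0.105263, 0.052632, 0.473684, 0.052632, 0.052632, 0.052632, 0.052632, 0.157895 (working shown to 6 dp, full precision carried).
D = 0.105263² + 0.052632² + 0.473684² + 0.052632² + 0.052632² + 0.052632² + 0.052632² + 0.157895² = 0.011080 + 0.002770 + 0.224377 + 0.002770 + 0.002770 + 0.002770 + 0.002770 + 0.024931 = 0.274238.
So 1 − D = 0.725762, i.e. 0.7258 to 4 decimal places.

0.7258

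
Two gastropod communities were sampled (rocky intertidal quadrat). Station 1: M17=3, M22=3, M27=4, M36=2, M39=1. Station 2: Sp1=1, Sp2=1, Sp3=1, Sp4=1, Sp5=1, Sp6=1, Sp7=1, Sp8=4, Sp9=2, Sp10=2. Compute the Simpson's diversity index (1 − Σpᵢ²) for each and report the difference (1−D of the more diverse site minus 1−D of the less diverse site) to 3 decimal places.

Station 1: N=13, proportions 0.23077, 0.23077, 0.30769, 0.15385, 0.07692, giving 1−D = 0.76923 (working shown to 5 dp, full precision carried).
Station 2: N=15, proportions 0.06667, 0.06667, 0.06667, 0.06667, 0.06667, 0.06667, 0.06667, 0.26667, 0.13333, 0.13333, giving 1−D = 0.86222.
Difference = |0.76923 − 0.86222| = 0.09299, i.e. 0.093 to 3 decimal places.

0.093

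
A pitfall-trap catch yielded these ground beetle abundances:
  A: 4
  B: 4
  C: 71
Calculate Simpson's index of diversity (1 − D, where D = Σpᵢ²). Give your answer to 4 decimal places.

0.1871

Total N = 4+4+71 = 79, so the proportions are 0.050633, 0.050633, 0.898734 (working shown to 6 dp, full precision carried).
D = 0.050633² + 0.050633² + 0.898734² = 0.002564 + 0.002564 + 0.807723 = 0.812851.
So 1 − D = 0.187149, i.e. 0.1871 to 4 decimal places.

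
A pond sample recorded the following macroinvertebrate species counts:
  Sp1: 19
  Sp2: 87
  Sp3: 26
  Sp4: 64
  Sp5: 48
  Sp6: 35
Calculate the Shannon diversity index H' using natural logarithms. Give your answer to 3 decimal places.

Total N = 19+87+26+64+48+35 = 279, so the proportions are 0.0681, 0.31183, 0.09319, 0.22939, 0.17204, 0.12545 (working shown to 5 dp, full precision carried).
Each pᵢ ln pᵢ term: 0.0681×(-2.68677)=-0.18297, 0.31183×(-1.16530)=-0.36337, 0.09319×(-2.37312)=-0.22115, 0.22939×(-1.47233)=-0.33774, 0.17204×(-1.76001)=-0.30280, 0.12545×(-2.07586)=-0.26041.
Sum = -1.66844, so H' = 1.668.

1.668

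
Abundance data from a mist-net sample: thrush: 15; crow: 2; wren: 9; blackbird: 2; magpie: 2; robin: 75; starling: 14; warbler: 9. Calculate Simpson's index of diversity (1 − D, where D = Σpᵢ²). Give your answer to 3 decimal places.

0.620

Total N = 15+2+9+2+2+75+14+9 = 128, so the proportions are 0.11719, 0.01562, 0.07031, 0.01562, 0.01562, 0.58594, 0.10938, 0.07031 (working shown to 5 dp, full precision carried).
D = 0.11719² + 0.01562² + 0.07031² + 0.01562² + 0.01562² + 0.58594² + 0.10938² + 0.07031² = 0.01373 + 0.00024 + 0.00494 + 0.00024 + 0.00024 + 0.34332 + 0.01196 + 0.00494 = 0.37964.
So 1 − D = 0.62036, i.e. 0.620 to 3 decimal places.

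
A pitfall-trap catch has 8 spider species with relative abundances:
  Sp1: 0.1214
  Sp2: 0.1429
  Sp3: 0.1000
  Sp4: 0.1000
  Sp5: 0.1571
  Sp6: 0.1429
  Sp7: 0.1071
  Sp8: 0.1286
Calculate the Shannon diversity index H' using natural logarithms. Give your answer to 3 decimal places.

Each pᵢ ln pᵢ term (working shown to 5 dp, full precision carried): 0.1214×(-2.10866)=-0.25599, 0.1429×(-1.94561)=-0.27803, 0.1×(-2.30259)=-0.23026, 0.1×(-2.30259)=-0.23026, 0.1571×(-1.85087)=-0.29077, 0.1429×(-1.94561)=-0.27803, 0.1071×(-2.23399)=-0.23926, 0.1286×(-2.05105)=-0.26376.
Sum = -2.06636, so H' = 2.066.

2.066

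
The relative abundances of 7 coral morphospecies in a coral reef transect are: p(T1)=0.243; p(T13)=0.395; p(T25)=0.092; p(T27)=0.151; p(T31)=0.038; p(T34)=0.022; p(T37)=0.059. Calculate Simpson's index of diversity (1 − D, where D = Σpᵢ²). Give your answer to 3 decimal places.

D = 0.243² + 0.395² + 0.092² + 0.151² + 0.038² + 0.022² + 0.059² = 0.05905 + 0.15603 + 0.00846 + 0.02280 + 0.00144 + 0.00048 + 0.00348 = 0.25175 (working shown to 5 dp, full precision carried).
So 1 − D = 0.74825, i.e. 0.748 to 3 decimal places.

0.748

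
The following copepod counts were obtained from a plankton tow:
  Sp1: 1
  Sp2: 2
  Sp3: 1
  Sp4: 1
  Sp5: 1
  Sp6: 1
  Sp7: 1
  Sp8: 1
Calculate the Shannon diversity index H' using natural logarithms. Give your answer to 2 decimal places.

Total N = 1+2+1+1+1+1+1+1 = 9, so the proportions are 0.1111, 0.2222, 0.1111, 0.1111, 0.1111, 0.1111, 0.1111, 0.1111 (working shown to 4 dp, full precision carried).
Each pᵢ ln pᵢ term: 0.1111×(-2.1972)=-0.2441, 0.2222×(-1.5041)=-0.3342, 0.1111×(-2.1972)=-0.2441, 0.1111×(-2.1972)=-0.2441, 0.1111×(-2.1972)=-0.2441, 0.1111×(-2.1972)=-0.2441, 0.1111×(-2.1972)=-0.2441, 0.1111×(-2.1972)=-0.2441.
Sum = -2.0432, so H' = 2.04.

2.04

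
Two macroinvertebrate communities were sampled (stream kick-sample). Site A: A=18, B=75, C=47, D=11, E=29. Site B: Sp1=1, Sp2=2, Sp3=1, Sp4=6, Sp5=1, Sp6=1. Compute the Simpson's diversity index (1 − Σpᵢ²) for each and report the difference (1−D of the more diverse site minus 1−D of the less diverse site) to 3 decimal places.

Site A: N=180, proportions 0.1, 0.4166667, 0.2611111, 0.0611111, 0.1611111, giving 1−D = 0.7185185 (working shown to 7 dp, full precision carried).
Site B: N=12, proportions 0.0833333, 0.1666667, 0.0833333, 0.5, 0.0833333, 0.0833333, giving 1−D = 0.6944444.
Difference = |0.7185185 − 0.6944444| = 0.0240741, i.e. 0.024 to 3 decimal places.

0.024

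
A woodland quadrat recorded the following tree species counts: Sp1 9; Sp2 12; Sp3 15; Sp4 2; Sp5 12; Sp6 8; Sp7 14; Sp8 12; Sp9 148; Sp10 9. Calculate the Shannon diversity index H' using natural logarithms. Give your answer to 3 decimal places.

Total N = 9+12+15+2+12+8+14+12+148+9 = 241, so the proportions are 0.03734, 0.04979, 0.06224, 0.0083, 0.04979, 0.0332, 0.05809, 0.04979, 0.61411, 0.03734 (working shown to 5 dp, full precision carried).
Each pᵢ ln pᵢ term: 0.03734×(-3.28757)=-0.12277, 0.04979×(-2.99989)=-0.14937, 0.06224×(-2.77675)=-0.17283, 0.0083×(-4.79165)=-0.03976, 0.04979×(-2.99989)=-0.14937, 0.0332×(-3.40536)=-0.11304, 0.05809×(-2.84574)=-0.16531, 0.04979×(-2.99989)=-0.14937, 0.61411×(-0.48758)=-0.29943, 0.03734×(-3.28757)=-0.12277.
Sum = -1.48404, so H' = 1.484.

1.484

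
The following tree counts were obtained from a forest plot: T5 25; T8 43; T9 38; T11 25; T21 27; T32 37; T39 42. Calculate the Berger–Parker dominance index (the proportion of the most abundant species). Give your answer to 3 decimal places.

Total N = 25+43+38+25+27+37+42 = 237, so the proportions are 0.10549, 0.18143, 0.16034, 0.10549, 0.11392, 0.15612, 0.17722 (working shown to 5 dp, full precision carried).
The largest proportion is 0.18143, i.e. d = 0.181 to 3 decimal places.

0.181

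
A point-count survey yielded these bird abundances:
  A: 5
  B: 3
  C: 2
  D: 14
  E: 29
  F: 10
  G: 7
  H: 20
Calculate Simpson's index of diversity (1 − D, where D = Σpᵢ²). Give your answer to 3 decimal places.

Total N = 5+3+2+14+29+10+7+20 = 90, so the proportions are 0.05556, 0.03333, 0.02222, 0.15556, 0.32222, 0.11111, 0.07778, 0.22222 (working shown to 5 dp, full precision carried).
D = 0.05556² + 0.03333² + 0.02222² + 0.15556² + 0.32222² + 0.11111² + 0.07778² + 0.22222² = 0.00309 + 0.00111 + 0.00049 + 0.02420 + 0.10383 + 0.01235 + 0.00605 + 0.04938 = 0.20049.
So 1 − D = 0.79951, i.e. 0.800 to 3 decimal places.

0.800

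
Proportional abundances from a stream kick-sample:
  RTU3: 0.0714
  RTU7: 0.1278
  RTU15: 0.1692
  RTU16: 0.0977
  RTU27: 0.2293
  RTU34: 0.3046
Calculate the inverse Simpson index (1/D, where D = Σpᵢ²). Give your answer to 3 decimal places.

4.879

D = 0.0714² + 0.1278² + 0.1692² + 0.0977² + 0.2293² + 0.3046² = 0.0050980 + 0.0163328 + 0.0286286 + 0.0095453 + 0.0525785 + 0.0927812 = 0.2049644 (working shown to 7 dp, full precision carried).
So 1/D = 4.87890, i.e. 4.879 to 3 decimal places.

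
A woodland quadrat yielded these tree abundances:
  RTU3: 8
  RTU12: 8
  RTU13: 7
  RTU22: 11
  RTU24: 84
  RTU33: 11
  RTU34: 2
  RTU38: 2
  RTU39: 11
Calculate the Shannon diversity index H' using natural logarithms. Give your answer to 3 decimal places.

1.491

Total N = 8+8+7+11+84+11+2+2+11 = 144, so the proportions are 0.05556, 0.05556, 0.04861, 0.07639, 0.58333, 0.07639, 0.01389, 0.01389, 0.07639 (working shown to 5 dp, full precision carried).
Each pᵢ ln pᵢ term: 0.05556×(-2.89037)=-0.16058, 0.05556×(-2.89037)=-0.16058, 0.04861×(-3.02390)=-0.14700, 0.07639×(-2.57192)=-0.19647, 0.58333×(-0.53900)=-0.31441, 0.07639×(-2.57192)=-0.19647, 0.01389×(-4.27667)=-0.05940, 0.01389×(-4.27667)=-0.05940, 0.07639×(-2.57192)=-0.19647.
Sum = -1.49076, so H' = 1.491.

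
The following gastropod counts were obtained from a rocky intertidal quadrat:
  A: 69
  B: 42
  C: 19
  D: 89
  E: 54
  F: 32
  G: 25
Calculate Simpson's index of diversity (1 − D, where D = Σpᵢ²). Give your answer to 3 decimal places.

0.822

Total N = 69+42+19+89+54+32+25 = 330, so the proportions are 0.20909, 0.12727, 0.05758, 0.2697, 0.16364, 0.09697, 0.07576 (working shown to 5 dp, full precision carried).
D = 0.20909² + 0.12727² + 0.05758² + 0.2697² + 0.16364² + 0.09697² + 0.07576² = 0.04372 + 0.01620 + 0.00331 + 0.07274 + 0.02678 + 0.00940 + 0.00574 = 0.17789.
So 1 − D = 0.82211, i.e. 0.822 to 3 decimal places.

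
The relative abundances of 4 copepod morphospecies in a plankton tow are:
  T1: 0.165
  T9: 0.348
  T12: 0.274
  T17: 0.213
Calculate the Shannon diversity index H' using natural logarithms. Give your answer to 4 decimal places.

Each pᵢ ln pᵢ term (working shown to 6 dp, full precision carried): 0.165×(-1.801810)=-0.297299, 0.348×(-1.055553)=-0.367332, 0.274×(-1.294627)=-0.354728, 0.213×(-1.546463)=-0.329397.
Sum = -1.348755, so H' = 1.3488.

1.3488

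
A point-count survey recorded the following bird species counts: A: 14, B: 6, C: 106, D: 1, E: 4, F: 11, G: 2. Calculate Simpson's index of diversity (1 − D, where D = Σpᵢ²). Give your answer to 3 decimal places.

0.440

Total N = 14+6+106+1+4+11+2 = 144, so the proportions are 0.09722, 0.04167, 0.73611, 0.00694, 0.02778, 0.07639, 0.01389 (working shown to 5 dp, full precision carried).
D = 0.09722² + 0.04167² + 0.73611² + 0.00694² + 0.02778² + 0.07639² + 0.01389² = 0.00945 + 0.00174 + 0.54186 + 0.00005 + 0.00077 + 0.00584 + 0.00019 = 0.55990.
So 1 − D = 0.44010, i.e. 0.440 to 3 decimal places.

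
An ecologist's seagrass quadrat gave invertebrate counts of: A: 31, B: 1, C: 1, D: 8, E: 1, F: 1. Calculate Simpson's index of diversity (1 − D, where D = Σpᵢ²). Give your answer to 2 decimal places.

0.44

Total N = 31+1+1+8+1+1 = 43, so the proportions are 0.7209, 0.0233, 0.0233, 0.186, 0.0233, 0.0233 (working shown to 4 dp, full precision carried).
D = 0.7209² + 0.0233² + 0.0233² + 0.186² + 0.0233² + 0.0233² = 0.5197 + 0.0005 + 0.0005 + 0.0346 + 0.0005 + 0.0005 = 0.5565.
So 1 − D = 0.4435, i.e. 0.44 to 2 decimal places.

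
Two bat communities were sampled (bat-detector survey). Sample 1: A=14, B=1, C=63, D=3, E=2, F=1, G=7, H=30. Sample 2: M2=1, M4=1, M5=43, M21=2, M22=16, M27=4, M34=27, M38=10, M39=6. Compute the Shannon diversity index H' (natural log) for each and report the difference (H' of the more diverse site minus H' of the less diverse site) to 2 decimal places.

0.31

Sample 1: N=121, proportions 0.1157, 0.00826, 0.52066, 0.02479, 0.01653, 0.00826, 0.05785, 0.24793, giving H' = 1.33874 (working shown to 5 dp, full precision carried).
Sample 2: N=110, proportions 0.00909, 0.00909, 0.39091, 0.01818, 0.14545, 0.03636, 0.24545, 0.09091, 0.05455, giving H' = 1.64786.
Difference = |1.33874 − 1.64786| = 0.30912, i.e. 0.31 to 2 decimal places.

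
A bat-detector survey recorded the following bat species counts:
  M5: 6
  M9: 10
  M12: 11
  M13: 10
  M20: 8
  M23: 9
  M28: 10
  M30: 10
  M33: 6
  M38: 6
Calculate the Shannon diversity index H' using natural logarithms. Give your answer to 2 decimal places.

Total N = 6+10+11+10+8+9+10+10+6+6 = 86, so the proportions are 0.0698, 0.1163, 0.1279, 0.1163, 0.093, 0.1047, 0.1163, 0.1163, 0.0698, 0.0698 (working shown to 4 dp, full precision carried).
Each pᵢ ln pᵢ term: 0.0698×(-2.6626)=-0.1858, 0.1163×(-2.1518)=-0.2502, 0.1279×(-2.0565)=-0.2630, 0.1163×(-2.1518)=-0.2502, 0.093×(-2.3749)=-0.2209, 0.1047×(-2.2571)=-0.2362, 0.1163×(-2.1518)=-0.2502, 0.1163×(-2.1518)=-0.2502, 0.0698×(-2.6626)=-0.1858, 0.0698×(-2.6626)=-0.1858.
Sum = -2.2783, so H' = 2.28.

2.28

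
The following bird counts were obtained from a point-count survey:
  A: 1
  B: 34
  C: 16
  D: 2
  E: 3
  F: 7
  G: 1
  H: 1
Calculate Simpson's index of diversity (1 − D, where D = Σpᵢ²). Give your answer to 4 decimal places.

0.6504

Total N = 1+34+16+2+3+7+1+1 = 65, so the proportions are 0.015385, 0.523077, 0.246154, 0.030769, 0.046154, 0.107692, 0.015385, 0.015385 (working shown to 6 dp, full precision carried).
D = 0.015385² + 0.523077² + 0.246154² + 0.030769² + 0.046154² + 0.107692² + 0.015385² + 0.015385² = 0.000237 + 0.273609 + 0.060592 + 0.000947 + 0.002130 + 0.011598 + 0.000237 + 0.000237 = 0.349586.
So 1 − D = 0.650414, i.e. 0.6504 to 4 decimal places.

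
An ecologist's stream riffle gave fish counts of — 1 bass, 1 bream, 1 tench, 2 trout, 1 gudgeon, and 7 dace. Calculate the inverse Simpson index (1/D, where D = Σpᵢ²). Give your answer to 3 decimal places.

2.965

Total N = 1+1+1+2+1+7 = 13, so the proportions are 0.076923, 0.076923, 0.076923, 0.153846, 0.076923, 0.538462 (working shown to 6 dp, full precision carried).
D = 0.076923² + 0.076923² + 0.076923² + 0.153846² + 0.076923² + 0.538462² = 0.005917 + 0.005917 + 0.005917 + 0.023669 + 0.005917 + 0.289941 = 0.337278.
So 1/D = 2.96491, i.e. 2.965 to 3 decimal places.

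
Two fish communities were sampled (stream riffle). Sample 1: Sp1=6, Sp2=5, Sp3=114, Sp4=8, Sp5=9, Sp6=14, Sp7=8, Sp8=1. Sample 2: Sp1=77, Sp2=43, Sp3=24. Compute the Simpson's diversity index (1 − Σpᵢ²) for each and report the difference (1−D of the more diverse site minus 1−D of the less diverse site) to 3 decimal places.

Sample 1: N=165, proportions 0.0363636, 0.030303, 0.6909091, 0.0484848, 0.0545455, 0.0848485, 0.0484848, 0.0060606, giving 1−D = 0.5054913 (working shown to 7 dp, full precision carried).
Sample 2: N=144, proportions 0.5347222, 0.2986111, 0.1666667, giving 1−D = 0.5971258.
Difference = |0.5054913 − 0.5971258| = 0.0916345, i.e. 0.092 to 3 decimal places.

0.092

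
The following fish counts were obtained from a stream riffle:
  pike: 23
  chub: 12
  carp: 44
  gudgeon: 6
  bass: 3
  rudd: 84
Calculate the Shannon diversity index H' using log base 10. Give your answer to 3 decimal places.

0.582

Total N = 23+12+44+6+3+84 = 172, so the proportions are 0.133721, 0.069767, 0.255814, 0.034884, 0.017442, 0.488372 (working shown to 6 dp, full precision carried).
Each pᵢ log₁₀ pᵢ term: 0.133721×(-0.873801)=-0.116845, 0.069767×(-1.156347)=-0.080675, 0.255814×(-0.592076)=-0.151461, 0.034884×(-1.457377)=-0.050839, 0.017442×(-1.758407)=-0.030670, 0.488372×(-0.311249)=-0.152005.
Sum = -0.582496, so H' = 0.582.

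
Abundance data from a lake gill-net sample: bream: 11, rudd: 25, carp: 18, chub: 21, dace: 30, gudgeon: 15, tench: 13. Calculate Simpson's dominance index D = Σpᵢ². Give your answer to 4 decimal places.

0.1586

Total N = 11+25+18+21+30+15+13 = 133, so the proportions are 0.082707, 0.18797, 0.135338, 0.157895, 0.225564, 0.112782, 0.097744 (working shown to 6 dp, full precision carried).
D = 0.082707² + 0.18797² + 0.135338² + 0.157895² + 0.225564² + 0.112782² + 0.097744² = 0.006840 + 0.035333 + 0.018316 + 0.024931 + 0.050879 + 0.012720 + 0.009554 = 0.158573.
To 4 decimal places, D = 0.1586.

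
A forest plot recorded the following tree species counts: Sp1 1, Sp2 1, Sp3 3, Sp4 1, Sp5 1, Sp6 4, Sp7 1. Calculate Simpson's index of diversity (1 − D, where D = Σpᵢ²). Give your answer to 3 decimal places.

Total N = 1+1+3+1+1+4+1 = 12, so the proportions are 0.08333, 0.08333, 0.25, 0.08333, 0.08333, 0.33333, 0.08333 (working shown to 5 dp, full precision carried).
D = 0.08333² + 0.08333² + 0.25² + 0.08333² + 0.08333² + 0.33333² + 0.08333² = 0.00694 + 0.00694 + 0.06250 + 0.00694 + 0.00694 + 0.11111 + 0.00694 = 0.20833.
So 1 − D = 0.79167, i.e. 0.792 to 3 decimal places.

0.792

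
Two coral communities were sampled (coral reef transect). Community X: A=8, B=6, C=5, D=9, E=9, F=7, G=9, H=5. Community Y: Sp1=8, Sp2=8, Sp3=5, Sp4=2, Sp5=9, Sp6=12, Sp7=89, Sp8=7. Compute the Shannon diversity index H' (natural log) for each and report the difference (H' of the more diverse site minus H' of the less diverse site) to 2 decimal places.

0.72

Community X: N=58, proportions 0.1379, 0.1034, 0.0862, 0.1552, 0.1552, 0.1207, 0.1552, 0.0862, giving H' = 2.0531 (working shown to 4 dp, full precision carried).
Community Y: N=140, proportions 0.0571, 0.0571, 0.0357, 0.0143, 0.0643, 0.0857, 0.6357, 0.05, giving H' = 1.3316.
Difference = |2.0531 − 1.3316| = 0.7215, i.e. 0.72 to 2 decimal places.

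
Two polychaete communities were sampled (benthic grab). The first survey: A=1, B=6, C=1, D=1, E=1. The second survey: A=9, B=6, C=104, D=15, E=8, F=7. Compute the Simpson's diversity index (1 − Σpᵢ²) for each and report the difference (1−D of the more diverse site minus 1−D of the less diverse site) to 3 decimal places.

0.108

The first survey: N=10, proportions 0.1, 0.6, 0.1, 0.1, 0.1, giving 1−D = 0.60000 (working shown to 5 dp, full precision carried).
The second survey: N=149, proportions 0.0604, 0.04027, 0.69799, 0.10067, 0.05369, 0.04698, giving 1−D = 0.49232.
Difference = |0.60000 − 0.49232| = 0.10768, i.e. 0.108 to 3 decimal places.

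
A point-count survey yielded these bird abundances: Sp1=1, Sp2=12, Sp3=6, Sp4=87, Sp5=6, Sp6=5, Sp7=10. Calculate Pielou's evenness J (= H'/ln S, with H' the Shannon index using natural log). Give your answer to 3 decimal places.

0.584

Total N = 1+12+6+87+6+5+10 = 127, so the proportions are 0.00787, 0.09449, 0.04724, 0.68504, 0.04724, 0.03937, 0.07874 (working shown to 5 dp, full precision carried).
H' = −Σ pᵢ ln pᵢ = −((-0.03814) + (-0.22292) + (-0.14421) + (-0.25914) + (-0.14421) + (-0.12735) + (-0.20013)) = 1.13610.
With S = 7 species, ln S = 1.94591, so J = 1.13610/1.94591 = 0.58384, i.e. 0.584 to 3 decimal places.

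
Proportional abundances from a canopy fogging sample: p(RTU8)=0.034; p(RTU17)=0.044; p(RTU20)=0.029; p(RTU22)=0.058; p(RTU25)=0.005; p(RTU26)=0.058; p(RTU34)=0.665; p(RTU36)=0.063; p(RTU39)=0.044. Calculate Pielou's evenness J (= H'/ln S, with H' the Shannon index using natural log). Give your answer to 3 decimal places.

0.589

H' = −Σ pᵢ ln pᵢ = −((-0.11497) + (-0.13744) + (-0.10267) + (-0.16514) + (-0.02649) + (-0.16514) + (-0.27130) + (-0.17417) + (-0.13744)) = 1.29476 (working shown to 5 dp, full precision carried).
With S = 9 species, ln S = 2.19722, so J = 1.29476/2.19722 = 0.58927, i.e. 0.589 to 3 decimal places.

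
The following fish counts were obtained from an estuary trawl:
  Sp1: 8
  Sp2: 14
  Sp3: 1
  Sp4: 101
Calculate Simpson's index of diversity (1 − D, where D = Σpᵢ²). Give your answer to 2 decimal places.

Total N = 8+14+1+101 = 124, so the proportions are 0.0645, 0.1129, 0.0081, 0.8145 (working shown to 4 dp, full precision carried).
D = 0.0645² + 0.1129² + 0.0081² + 0.8145² = 0.0042 + 0.0127 + 0.0001 + 0.6634 = 0.6804.
So 1 − D = 0.3196, i.e. 0.32 to 2 decimal places.

0.32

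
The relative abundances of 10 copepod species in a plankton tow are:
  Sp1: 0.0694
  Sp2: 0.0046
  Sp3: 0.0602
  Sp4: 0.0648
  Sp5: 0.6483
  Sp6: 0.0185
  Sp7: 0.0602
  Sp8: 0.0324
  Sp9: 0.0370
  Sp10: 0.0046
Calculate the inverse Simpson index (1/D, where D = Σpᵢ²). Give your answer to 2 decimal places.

2.28

D = 0.0694² + 0.0046² + 0.0602² + 0.0648² + 0.6483² + 0.0185² + 0.0602² + 0.0324² + 0.037² + 0.0046² = 0.00482 + 0.00002 + 0.00362 + 0.00420 + 0.42029 + 0.00034 + 0.00362 + 0.00105 + 0.00137 + 0.00002 = 0.43936 (working shown to 5 dp, full precision carried).
So 1/D = 2.2760, i.e. 2.28 to 2 decimal places.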